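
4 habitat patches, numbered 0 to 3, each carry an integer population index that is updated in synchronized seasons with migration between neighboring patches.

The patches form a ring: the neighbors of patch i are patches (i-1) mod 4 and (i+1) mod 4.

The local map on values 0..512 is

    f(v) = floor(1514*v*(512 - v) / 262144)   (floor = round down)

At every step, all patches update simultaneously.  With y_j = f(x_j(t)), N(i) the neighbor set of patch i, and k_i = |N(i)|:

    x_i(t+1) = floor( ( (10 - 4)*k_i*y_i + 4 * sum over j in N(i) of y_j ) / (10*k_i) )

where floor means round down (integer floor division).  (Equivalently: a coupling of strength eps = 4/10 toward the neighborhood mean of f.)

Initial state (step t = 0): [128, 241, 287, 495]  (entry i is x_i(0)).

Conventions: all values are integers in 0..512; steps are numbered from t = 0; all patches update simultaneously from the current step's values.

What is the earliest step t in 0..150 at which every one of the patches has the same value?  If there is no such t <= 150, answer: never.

Simulating step by step:
t=0: [128, 241, 287, 495]  (not all equal)
t=1: [254, 357, 308, 159]  (not all equal)
t=2: [355, 339, 345, 342]  (not all equal)
t=3: [327, 333, 333, 331]  (not all equal)
t=4: [347, 345, 344, 346]  (not all equal)
t=5: [330, 331, 332, 331]  (not all equal)
t=6: [346, 345, 345, 345]  (not all equal)
t=7: [331, 331, 332, 331]  (not all equal)
t=8: [346, 345, 345, 345]  (not all equal)

Answer: never
Key observation: The state at step 6 reappears at step 8 — the system is in a cycle of period 2 from step 6 on.  No step 0..8 is synchronized, and the cycle repeats forever, so no step up to 150 (or ever) has all patches equal.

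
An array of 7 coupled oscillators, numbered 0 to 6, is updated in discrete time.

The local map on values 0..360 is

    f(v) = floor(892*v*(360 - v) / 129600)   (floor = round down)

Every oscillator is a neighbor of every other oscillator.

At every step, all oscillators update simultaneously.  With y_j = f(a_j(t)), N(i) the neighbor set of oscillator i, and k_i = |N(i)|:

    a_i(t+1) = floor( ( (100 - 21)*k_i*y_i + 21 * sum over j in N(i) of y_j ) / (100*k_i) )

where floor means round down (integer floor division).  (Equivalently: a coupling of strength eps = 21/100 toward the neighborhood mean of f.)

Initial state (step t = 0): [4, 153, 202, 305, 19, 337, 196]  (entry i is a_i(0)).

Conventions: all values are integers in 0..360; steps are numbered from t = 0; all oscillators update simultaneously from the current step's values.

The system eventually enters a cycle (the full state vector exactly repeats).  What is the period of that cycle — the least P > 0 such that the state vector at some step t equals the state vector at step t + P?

Answer: 2
Key observation: The state at step 6, [215, 215, 215, 215, 215, 215, 215], reappears at step 8 — and no state repeats earlier — so the cycle the system enters has period 2.

Derivation:
t=0: [4, 153, 202, 305, 19, 337, 196]
t=1: [37, 194, 196, 117, 63, 70, 197]
t=2: [104, 209, 209, 189, 138, 147, 209]
t=3: [190, 215, 215, 219, 210, 214, 215]
t=4: [220, 214, 214, 212, 215, 215, 214]
t=5: [211, 214, 214, 214, 214, 214, 214]
t=6: [215, 215, 215, 215, 215, 215, 215]
t=7: [214, 214, 214, 214, 214, 214, 214]
t=8: [215, 215, 215, 215, 215, 215, 215]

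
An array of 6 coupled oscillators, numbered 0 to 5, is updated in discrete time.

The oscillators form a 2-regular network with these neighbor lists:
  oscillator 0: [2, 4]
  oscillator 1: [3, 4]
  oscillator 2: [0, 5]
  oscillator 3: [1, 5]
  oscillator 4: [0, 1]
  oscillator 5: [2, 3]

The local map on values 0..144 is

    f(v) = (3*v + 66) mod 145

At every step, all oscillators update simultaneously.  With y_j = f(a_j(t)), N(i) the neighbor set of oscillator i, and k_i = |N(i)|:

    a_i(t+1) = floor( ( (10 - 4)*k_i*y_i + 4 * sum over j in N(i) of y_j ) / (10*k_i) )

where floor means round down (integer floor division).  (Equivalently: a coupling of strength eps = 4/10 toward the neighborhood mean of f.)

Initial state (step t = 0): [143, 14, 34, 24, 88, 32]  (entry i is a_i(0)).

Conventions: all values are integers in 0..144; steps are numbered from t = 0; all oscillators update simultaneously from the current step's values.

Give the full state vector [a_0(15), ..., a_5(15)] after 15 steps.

Answer: [102, 68, 118, 97, 57, 97]

Derivation:
t=0: [143, 14, 34, 24, 88, 32]
t=1: [48, 100, 29, 107, 57, 42]
t=2: [59, 83, 27, 82, 83, 49]
t=3: [64, 24, 34, 31, 39, 45]
t=4: [80, 93, 47, 47, 73, 41]
t=5: [50, 73, 49, 57, 98, 51]
t=6: [70, 116, 69, 98, 84, 76]
t=7: [109, 94, 103, 67, 67, 42]
t=8: [103, 83, 81, 94, 105, 69]
t=9: [73, 44, 54, 65, 76, 92]
t=10: [101, 55, 88, 90, 41, 71]
t=11: [64, 69, 66, 71, 59, 97]
t=12: [111, 123, 107, 119, 107, 90]
t=13: [104, 46, 89, 89, 80, 73]
t=14: [64, 47, 71, 65, 39, 101]
t=15: [102, 68, 118, 97, 57, 97]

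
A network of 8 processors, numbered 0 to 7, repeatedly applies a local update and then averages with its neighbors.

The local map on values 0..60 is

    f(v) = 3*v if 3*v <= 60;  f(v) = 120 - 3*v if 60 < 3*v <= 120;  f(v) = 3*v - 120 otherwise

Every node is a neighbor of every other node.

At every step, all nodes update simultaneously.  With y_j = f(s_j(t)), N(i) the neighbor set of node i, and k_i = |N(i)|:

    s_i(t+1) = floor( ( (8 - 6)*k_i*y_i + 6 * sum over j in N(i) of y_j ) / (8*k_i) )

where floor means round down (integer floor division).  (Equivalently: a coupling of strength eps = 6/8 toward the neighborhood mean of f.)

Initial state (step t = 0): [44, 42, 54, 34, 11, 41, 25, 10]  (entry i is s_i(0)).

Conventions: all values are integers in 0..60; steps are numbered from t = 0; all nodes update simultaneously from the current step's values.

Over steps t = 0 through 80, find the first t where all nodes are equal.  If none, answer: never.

Simulating step by step:
t=0: [44, 42, 54, 34, 11, 41, 25, 10]  (not all equal)
t=1: [21, 21, 26, 22, 24, 20, 26, 24]  (not all equal)
t=2: [51, 51, 49, 51, 50, 52, 49, 50]  (not all equal)
t=3: [31, 31, 30, 31, 30, 31, 30, 30]  (not all equal)
t=4: [28, 28, 28, 28, 28, 28, 28, 28]  (all equal)

Answer: 4
Key observation: Synchronization is absorbing here: once all nodes are equal they stay equal, and step 4 is the first all-equal step.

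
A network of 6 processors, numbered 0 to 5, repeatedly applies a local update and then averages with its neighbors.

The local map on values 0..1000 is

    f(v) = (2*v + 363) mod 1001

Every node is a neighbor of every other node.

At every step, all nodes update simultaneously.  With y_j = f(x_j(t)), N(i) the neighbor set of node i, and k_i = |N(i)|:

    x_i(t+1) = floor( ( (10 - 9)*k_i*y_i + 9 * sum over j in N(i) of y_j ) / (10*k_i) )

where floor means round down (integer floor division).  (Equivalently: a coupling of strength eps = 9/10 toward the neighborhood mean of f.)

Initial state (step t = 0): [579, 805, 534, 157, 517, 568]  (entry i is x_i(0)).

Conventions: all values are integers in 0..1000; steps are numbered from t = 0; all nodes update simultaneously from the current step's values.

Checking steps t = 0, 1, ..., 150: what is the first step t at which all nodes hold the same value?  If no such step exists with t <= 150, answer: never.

Simulating step by step:
t=0: [579, 805, 534, 157, 517, 568]  (not all equal)
t=1: [587, 550, 594, 574, 597, 588]  (not all equal)
t=2: [524, 530, 523, 526, 522, 524]  (not all equal)
t=3: [411, 410, 411, 411, 412, 411]  (not all equal)
t=4: [184, 184, 184, 184, 183, 184]  (not all equal)
t=5: [730, 730, 730, 730, 730, 730]  (all equal)

Answer: 5
Key observation: Synchronization is absorbing here: once all nodes are equal they stay equal, and step 5 is the first all-equal step.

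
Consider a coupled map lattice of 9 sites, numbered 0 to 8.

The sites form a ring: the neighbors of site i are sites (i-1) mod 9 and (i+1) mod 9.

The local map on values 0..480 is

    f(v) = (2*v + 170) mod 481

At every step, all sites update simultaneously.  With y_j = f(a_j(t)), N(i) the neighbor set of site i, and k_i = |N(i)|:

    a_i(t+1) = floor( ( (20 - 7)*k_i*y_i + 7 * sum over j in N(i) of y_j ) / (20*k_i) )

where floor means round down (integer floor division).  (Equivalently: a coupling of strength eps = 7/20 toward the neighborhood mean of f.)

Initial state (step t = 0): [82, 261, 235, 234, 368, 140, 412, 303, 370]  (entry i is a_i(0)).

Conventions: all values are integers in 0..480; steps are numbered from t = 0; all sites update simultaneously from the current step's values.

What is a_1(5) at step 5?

Simulating step by step:
t=0: [82, 261, 235, 234, 368, 140, 412, 303, 370]
t=1: [329, 223, 167, 204, 382, 372, 151, 272, 388]
t=2: [330, 152, 55, 146, 387, 443, 423, 315, 403]
t=3: [312, 418, 345, 430, 398, 151, 107, 219, 126]
t=4: [285, 149, 265, 111, 97, 374, 354, 223, 351]
t=5: [318, 387, 292, 356, 381, 417, 358, 225, 323]

Answer: a_1(5) = 387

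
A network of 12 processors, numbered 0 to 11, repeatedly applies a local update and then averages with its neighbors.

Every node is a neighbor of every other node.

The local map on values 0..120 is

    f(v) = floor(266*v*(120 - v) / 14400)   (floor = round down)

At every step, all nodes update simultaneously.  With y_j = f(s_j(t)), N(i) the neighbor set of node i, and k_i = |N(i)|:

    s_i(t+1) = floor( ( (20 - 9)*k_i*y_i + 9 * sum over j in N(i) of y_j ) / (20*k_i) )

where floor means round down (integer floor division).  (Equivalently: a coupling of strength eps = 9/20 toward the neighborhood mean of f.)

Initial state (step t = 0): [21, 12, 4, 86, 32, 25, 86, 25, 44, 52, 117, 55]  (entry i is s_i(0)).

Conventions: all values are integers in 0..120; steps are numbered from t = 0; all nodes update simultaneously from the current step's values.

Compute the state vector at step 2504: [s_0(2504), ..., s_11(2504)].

Answer: [66, 66, 66, 66, 66, 66, 66, 66, 66, 66, 66, 66]
Key observation: The state at step 4, [66, 66, 66, 66, 66, 66, 66, 66, 66, 66, 66, 66], reappears at step 6: the system is in a cycle of period 2 from step 4 on.  Therefore the state at step 2504 equals the state at step 4 + ((2504 - 4) mod 2) = 4, which is [66, 66, 66, 66, 66, 66, 66, 66, 66, 66, 66, 66].

Derivation:
t=0: [21, 12, 4, 86, 32, 25, 86, 25, 44, 52, 117, 55]
t=1: [40, 32, 25, 48, 47, 42, 48, 42, 52, 54, 24, 54]
t=2: [58, 55, 50, 60, 60, 59, 60, 59, 61, 61, 50, 61]
t=3: [65, 65, 64, 65, 65, 65, 65, 65, 65, 65, 64, 65]
t=4: [66, 66, 66, 66, 66, 66, 66, 66, 66, 66, 66, 66]
t=5: [65, 65, 65, 65, 65, 65, 65, 65, 65, 65, 65, 65]
t=6: [66, 66, 66, 66, 66, 66, 66, 66, 66, 66, 66, 66]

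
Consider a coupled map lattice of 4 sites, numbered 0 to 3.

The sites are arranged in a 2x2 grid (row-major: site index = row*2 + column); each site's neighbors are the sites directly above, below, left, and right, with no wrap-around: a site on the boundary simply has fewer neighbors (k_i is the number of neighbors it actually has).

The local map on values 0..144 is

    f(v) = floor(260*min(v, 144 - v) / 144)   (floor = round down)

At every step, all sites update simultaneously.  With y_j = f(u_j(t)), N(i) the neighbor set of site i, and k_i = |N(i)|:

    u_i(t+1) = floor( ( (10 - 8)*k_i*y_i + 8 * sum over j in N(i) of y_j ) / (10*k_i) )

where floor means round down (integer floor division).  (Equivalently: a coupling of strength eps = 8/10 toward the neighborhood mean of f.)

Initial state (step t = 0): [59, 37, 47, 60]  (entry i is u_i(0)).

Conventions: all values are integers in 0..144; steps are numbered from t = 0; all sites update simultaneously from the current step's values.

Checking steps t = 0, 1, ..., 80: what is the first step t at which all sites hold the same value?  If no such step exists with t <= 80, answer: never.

Answer: never
Key observation: The state at step 7 reappears at step 10 — the system is in a cycle of period 3 from step 7 on.  No step 0..10 is synchronized, and the cycle repeats forever, so no step up to 80 (or ever) has all sites equal.

Derivation:
t=0: [59, 37, 47, 60]  (not all equal)
t=1: [81, 98, 102, 81]  (not all equal)
t=2: [85, 107, 105, 85]  (not all equal)
t=3: [75, 98, 98, 75]  (not all equal)
t=4: [91, 115, 115, 91]  (not all equal)
t=5: [60, 86, 86, 60]  (not all equal)
t=6: [104, 107, 107, 104]  (not all equal)
t=7: [67, 70, 70, 67]  (not all equal)
t=8: [124, 121, 121, 124]  (not all equal)
t=9: [40, 37, 37, 40]  (not all equal)
t=10: [67, 70, 70, 67]  (not all equal)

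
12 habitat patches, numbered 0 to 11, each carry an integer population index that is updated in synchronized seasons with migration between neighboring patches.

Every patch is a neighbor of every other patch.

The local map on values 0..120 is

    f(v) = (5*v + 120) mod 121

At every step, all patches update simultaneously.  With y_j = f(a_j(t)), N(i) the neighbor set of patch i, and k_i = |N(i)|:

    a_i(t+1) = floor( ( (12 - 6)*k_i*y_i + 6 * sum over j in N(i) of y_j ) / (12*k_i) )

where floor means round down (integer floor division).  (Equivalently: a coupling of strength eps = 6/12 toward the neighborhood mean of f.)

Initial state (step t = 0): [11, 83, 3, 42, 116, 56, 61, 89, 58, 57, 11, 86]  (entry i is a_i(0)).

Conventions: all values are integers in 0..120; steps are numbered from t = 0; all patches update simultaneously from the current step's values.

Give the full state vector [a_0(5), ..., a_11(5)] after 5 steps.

Answer: [73, 48, 76, 64, 69, 85, 89, 71, 55, 69, 73, 80]

Derivation:
t=0: [11, 83, 3, 42, 116, 56, 61, 89, 58, 57, 11, 86]
t=1: [55, 54, 37, 71, 74, 48, 59, 68, 52, 50, 55, 61]
t=2: [42, 40, 57, 79, 31, 82, 52, 72, 36, 31, 42, 56]
t=3: [70, 65, 49, 44, 45, 51, 38, 83, 56, 45, 70, 47]
t=4: [88, 77, 41, 84, 86, 45, 71, 63, 56, 86, 88, 91]
t=5: [73, 48, 76, 64, 69, 85, 89, 71, 55, 69, 73, 80]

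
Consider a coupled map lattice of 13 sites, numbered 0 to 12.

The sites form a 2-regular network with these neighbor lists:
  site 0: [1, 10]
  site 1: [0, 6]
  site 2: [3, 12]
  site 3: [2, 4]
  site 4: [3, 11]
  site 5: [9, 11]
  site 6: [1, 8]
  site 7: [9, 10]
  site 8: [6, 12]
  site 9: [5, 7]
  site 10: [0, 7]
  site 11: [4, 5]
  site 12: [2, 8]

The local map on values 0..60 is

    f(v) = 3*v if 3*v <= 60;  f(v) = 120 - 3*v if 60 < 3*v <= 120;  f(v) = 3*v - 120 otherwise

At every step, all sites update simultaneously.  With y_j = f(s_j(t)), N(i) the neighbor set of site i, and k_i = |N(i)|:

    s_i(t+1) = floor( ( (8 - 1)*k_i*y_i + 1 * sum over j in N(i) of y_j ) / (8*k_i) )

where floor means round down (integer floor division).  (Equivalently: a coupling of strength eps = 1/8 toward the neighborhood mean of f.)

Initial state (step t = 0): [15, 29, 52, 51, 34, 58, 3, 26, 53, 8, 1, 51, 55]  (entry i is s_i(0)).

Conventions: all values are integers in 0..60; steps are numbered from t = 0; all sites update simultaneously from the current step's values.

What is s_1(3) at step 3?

Answer: s_1(3) = 46

Derivation:
t=0: [15, 29, 52, 51, 34, 58, 3, 26, 53, 8, 1, 51, 55]
t=1: [41, 32, 36, 32, 19, 50, 12, 38, 37, 27, 8, 33, 44]
t=2: [5, 23, 12, 25, 52, 30, 33, 9, 10, 36, 21, 23, 11]
t=3: [19, 46, 36, 43, 37, 30, 23, 27, 29, 14, 52, 48, 33]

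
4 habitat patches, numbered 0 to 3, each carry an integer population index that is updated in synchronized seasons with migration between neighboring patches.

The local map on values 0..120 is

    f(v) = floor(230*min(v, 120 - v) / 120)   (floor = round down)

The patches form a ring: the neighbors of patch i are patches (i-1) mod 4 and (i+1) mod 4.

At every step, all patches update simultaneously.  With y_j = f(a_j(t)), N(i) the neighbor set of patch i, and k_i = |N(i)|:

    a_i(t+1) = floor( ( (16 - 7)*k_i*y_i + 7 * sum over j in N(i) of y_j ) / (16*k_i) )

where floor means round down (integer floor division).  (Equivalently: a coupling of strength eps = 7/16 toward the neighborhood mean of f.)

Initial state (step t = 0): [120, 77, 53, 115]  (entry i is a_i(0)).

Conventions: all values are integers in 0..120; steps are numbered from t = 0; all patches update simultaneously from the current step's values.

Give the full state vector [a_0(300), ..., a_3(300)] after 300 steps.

Simulating step by step:
t=0: [120, 77, 53, 115]
t=1: [19, 68, 76, 27]
t=2: [53, 81, 80, 54]
t=3: [95, 80, 81, 96]
t=4: [53, 69, 68, 52]
t=5: [99, 98, 98, 99]
t=6: [40, 41, 41, 40]
t=7: [76, 77, 77, 76]
t=8: [83, 82, 82, 83]
t=9: [70, 71, 71, 70]
t=10: [94, 93, 93, 94]
t=11: [49, 50, 50, 49]
t=12: [93, 94, 94, 93]
t=13: [50, 49, 49, 50]
t=14: [94, 93, 93, 94]

Answer: [93, 94, 94, 93]
Key observation: The state at step 10, [94, 93, 93, 94], reappears at step 14: the system is in a cycle of period 4 from step 10 on.  Therefore the state at step 300 equals the state at step 10 + ((300 - 10) mod 4) = 12, which is [93, 94, 94, 93].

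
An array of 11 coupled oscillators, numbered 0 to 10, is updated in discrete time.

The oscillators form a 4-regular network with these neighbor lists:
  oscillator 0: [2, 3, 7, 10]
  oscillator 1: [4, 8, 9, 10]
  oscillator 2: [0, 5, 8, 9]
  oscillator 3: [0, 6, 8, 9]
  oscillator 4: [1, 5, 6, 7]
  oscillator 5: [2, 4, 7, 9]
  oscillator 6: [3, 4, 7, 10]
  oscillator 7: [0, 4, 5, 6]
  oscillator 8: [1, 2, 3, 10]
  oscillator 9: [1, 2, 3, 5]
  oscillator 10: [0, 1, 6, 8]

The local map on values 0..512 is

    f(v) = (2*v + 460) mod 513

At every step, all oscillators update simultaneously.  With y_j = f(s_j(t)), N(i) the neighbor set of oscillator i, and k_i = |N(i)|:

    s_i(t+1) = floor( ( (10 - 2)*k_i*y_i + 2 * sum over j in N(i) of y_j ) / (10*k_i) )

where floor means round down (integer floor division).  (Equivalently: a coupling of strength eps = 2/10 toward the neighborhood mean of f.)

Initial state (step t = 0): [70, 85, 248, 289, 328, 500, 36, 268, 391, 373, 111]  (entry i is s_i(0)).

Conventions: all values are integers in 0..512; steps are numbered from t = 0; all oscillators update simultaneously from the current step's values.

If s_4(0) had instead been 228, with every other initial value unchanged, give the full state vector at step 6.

Answer: [406, 169, 186, 352, 373, 205, 161, 211, 218, 54, 246]
Key observation: This trace re-runs the system from the modified initial state.

Derivation:
t=0: [70, 85, 248, 289, 228, 500, 36, 268, 391, 373, 111]
t=1: [124, 142, 400, 34, 375, 422, 68, 433, 209, 194, 157]
t=2: [196, 242, 245, 60, 191, 275, 104, 277, 329, 305, 252]
t=3: [344, 390, 398, 85, 342, 463, 191, 466, 142, 106, 411]
t=4: [146, 209, 227, 135, 157, 331, 306, 339, 225, 173, 249]
t=5: [249, 361, 372, 222, 239, 130, 88, 121, 389, 288, 408]
t=6: [406, 169, 186, 352, 373, 205, 161, 211, 218, 54, 246]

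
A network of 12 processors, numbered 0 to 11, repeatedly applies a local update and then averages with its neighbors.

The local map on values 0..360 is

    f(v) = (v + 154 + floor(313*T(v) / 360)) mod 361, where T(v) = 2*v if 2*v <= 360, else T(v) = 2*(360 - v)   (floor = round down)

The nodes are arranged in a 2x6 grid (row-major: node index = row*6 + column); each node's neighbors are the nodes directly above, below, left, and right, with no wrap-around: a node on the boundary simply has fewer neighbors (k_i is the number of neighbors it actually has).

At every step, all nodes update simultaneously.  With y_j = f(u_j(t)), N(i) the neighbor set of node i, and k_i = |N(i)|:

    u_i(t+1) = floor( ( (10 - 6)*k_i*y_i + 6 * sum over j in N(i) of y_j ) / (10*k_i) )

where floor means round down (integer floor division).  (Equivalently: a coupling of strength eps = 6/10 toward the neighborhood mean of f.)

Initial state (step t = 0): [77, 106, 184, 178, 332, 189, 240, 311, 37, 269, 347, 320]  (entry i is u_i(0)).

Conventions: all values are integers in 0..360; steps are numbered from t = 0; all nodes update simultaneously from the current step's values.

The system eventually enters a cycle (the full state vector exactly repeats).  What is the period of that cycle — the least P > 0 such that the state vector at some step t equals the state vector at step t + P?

Simulating step by step:
t=0: [77, 106, 184, 178, 332, 189, 240, 311, 37, 269, 347, 320]
t=1: [98, 128, 236, 247, 213, 218, 154, 191, 240, 227, 179, 205]
t=2: [131, 173, 221, 245, 259, 261, 187, 230, 250, 252, 269, 268]
t=3: [224, 237, 249, 237, 227, 224, 232, 255, 240, 231, 223, 221]
t=4: [248, 240, 239, 244, 250, 253, 243, 238, 239, 246, 252, 254]
t=5: [238, 240, 241, 237, 234, 232, 239, 241, 241, 237, 233, 231]
t=6: [242, 241, 240, 243, 245, 247, 241, 240, 240, 243, 245, 247]
t=7: [240, 240, 240, 239, 237, 236, 240, 240, 240, 239, 237, 236]
t=8: [241, 241, 241, 242, 243, 243, 241, 241, 241, 242, 243, 243]
t=9: [240, 240, 240, 239, 239, 239, 240, 240, 240, 239, 239, 239]
t=10: [241, 241, 241, 241, 242, 242, 241, 241, 241, 241, 242, 242]
t=11: [240, 240, 240, 240, 240, 240, 240, 240, 240, 240, 240, 240]
t=12: [241, 241, 241, 241, 241, 241, 241, 241, 241, 241, 241, 241]
t=13: [240, 240, 240, 240, 240, 240, 240, 240, 240, 240, 240, 240]

Answer: 2
Key observation: The state at step 11, [240, 240, 240, 240, 240, 240, 240, 240, 240, 240, 240, 240], reappears at step 13 — and no state repeats earlier — so the cycle the system enters has period 2.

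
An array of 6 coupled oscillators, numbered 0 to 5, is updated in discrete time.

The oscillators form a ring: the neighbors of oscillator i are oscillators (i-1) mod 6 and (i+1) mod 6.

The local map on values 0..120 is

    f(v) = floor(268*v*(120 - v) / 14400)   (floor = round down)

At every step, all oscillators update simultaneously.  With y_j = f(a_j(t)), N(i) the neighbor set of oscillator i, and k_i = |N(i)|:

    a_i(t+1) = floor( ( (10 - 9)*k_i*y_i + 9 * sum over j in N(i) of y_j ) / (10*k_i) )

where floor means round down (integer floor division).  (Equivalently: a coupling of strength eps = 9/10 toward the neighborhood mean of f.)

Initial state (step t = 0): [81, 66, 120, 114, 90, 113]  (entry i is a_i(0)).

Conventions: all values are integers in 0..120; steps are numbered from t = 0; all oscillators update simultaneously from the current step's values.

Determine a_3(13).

Simulating step by step:
t=0: [81, 66, 120, 114, 90, 113]
t=1: [41, 32, 35, 23, 16, 50]
t=2: [58, 56, 47, 42, 50, 47]
t=3: [64, 64, 63, 63, 61, 65]
t=4: [66, 66, 66, 66, 66, 66]
t=5: [66, 66, 66, 66, 66, 66]
t=6: [66, 66, 66, 66, 66, 66]
t=7: [66, 66, 66, 66, 66, 66]
t=8: [66, 66, 66, 66, 66, 66]
t=9: [66, 66, 66, 66, 66, 66]
t=10: [66, 66, 66, 66, 66, 66]
t=11: [66, 66, 66, 66, 66, 66]
t=12: [66, 66, 66, 66, 66, 66]
t=13: [66, 66, 66, 66, 66, 66]

Answer: a_3(13) = 66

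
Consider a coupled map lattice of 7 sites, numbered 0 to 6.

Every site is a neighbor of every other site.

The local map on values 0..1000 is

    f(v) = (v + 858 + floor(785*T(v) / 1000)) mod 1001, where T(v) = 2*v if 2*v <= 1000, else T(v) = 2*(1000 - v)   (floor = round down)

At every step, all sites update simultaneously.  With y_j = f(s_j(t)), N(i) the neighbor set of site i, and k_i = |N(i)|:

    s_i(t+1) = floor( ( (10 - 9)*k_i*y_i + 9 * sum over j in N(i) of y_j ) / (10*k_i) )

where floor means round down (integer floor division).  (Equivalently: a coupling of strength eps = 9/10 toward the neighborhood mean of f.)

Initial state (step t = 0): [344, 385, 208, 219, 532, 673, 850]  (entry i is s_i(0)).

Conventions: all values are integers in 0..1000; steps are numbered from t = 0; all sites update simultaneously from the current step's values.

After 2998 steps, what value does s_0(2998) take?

Answer: s_0(2998) = 908
Key observation: The state at step 20, [908, 908, 908, 908, 908, 908, 908], reappears at step 22: the system is in a cycle of period 2 from step 20 on.  Therefore the state at step 2998 equals the state at step 20 + ((2998 - 20) mod 2) = 20, which is [908, 908, 908, 908, 908, 908, 908].

Derivation:
t=0: [344, 385, 208, 219, 532, 673, 850]
t=1: [488, 483, 505, 504, 519, 523, 478]
t=2: [118, 118, 116, 116, 117, 117, 119]
t=3: [157, 157, 158, 158, 158, 158, 157]
t=4: [261, 261, 261, 261, 261, 261, 261]
t=5: [527, 527, 527, 527, 527, 527, 527]
t=6: [125, 125, 125, 125, 125, 125, 125]
t=7: [178, 178, 178, 178, 178, 178, 178]
t=8: [314, 314, 314, 314, 314, 314, 314]
t=9: [663, 663, 663, 663, 663, 663, 663]
t=10: [48, 48, 48, 48, 48, 48, 48]
t=11: [981, 981, 981, 981, 981, 981, 981]
t=12: [867, 867, 867, 867, 867, 867, 867]
t=13: [932, 932, 932, 932, 932, 932, 932]
t=14: [895, 895, 895, 895, 895, 895, 895]
t=15: [916, 916, 916, 916, 916, 916, 916]
t=16: [904, 904, 904, 904, 904, 904, 904]
t=17: [911, 911, 911, 911, 911, 911, 911]
t=18: [907, 907, 907, 907, 907, 907, 907]
t=19: [910, 910, 910, 910, 910, 910, 910]
t=20: [908, 908, 908, 908, 908, 908, 908]
t=21: [909, 909, 909, 909, 909, 909, 909]
t=22: [908, 908, 908, 908, 908, 908, 908]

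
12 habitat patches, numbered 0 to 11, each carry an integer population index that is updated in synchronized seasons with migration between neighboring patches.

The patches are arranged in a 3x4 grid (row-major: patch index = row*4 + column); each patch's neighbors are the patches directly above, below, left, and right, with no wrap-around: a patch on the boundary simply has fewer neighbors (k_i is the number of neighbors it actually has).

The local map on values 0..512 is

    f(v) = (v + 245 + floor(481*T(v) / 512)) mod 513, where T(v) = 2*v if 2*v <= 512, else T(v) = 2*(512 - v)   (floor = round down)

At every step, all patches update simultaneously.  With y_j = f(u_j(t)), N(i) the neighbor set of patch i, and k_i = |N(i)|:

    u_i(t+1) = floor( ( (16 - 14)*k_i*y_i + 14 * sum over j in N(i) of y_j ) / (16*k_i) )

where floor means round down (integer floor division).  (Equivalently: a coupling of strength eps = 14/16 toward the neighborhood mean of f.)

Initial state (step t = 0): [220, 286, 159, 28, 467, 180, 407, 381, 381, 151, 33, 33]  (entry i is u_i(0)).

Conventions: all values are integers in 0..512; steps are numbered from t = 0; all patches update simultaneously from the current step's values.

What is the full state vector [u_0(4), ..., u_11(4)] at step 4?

Answer: [409, 404, 411, 403, 406, 411, 406, 410, 411, 409, 411, 406]

Derivation:
t=0: [220, 286, 159, 28, 467, 180, 407, 381, 381, 151, 33, 33]
t=1: [362, 289, 345, 280, 319, 299, 290, 336, 241, 297, 288, 348]
t=2: [419, 403, 435, 400, 410, 430, 417, 421, 422, 432, 422, 415]
t=3: [334, 320, 332, 320, 322, 326, 319, 331, 323, 319, 323, 323]
t=4: [409, 404, 411, 403, 406, 411, 406, 410, 411, 409, 411, 406]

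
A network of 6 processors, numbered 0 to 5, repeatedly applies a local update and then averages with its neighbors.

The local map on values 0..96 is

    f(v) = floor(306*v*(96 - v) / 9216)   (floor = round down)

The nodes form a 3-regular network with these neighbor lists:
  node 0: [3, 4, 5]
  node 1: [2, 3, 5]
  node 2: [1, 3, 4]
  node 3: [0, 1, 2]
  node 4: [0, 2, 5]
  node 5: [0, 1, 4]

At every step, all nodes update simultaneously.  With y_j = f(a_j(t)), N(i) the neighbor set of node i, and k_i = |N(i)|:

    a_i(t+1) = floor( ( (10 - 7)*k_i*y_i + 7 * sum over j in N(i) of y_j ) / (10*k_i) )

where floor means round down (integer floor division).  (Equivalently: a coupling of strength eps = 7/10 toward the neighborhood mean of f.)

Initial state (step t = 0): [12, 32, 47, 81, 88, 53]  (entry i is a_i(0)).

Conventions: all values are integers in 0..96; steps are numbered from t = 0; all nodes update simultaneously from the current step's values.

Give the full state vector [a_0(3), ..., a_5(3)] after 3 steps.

Simulating step by step:
t=0: [12, 32, 47, 81, 88, 53]
t=1: [42, 64, 53, 53, 49, 51]
t=2: [75, 73, 73, 73, 75, 73]
t=3: [53, 55, 54, 54, 53, 53]

Answer: [53, 55, 54, 54, 53, 53]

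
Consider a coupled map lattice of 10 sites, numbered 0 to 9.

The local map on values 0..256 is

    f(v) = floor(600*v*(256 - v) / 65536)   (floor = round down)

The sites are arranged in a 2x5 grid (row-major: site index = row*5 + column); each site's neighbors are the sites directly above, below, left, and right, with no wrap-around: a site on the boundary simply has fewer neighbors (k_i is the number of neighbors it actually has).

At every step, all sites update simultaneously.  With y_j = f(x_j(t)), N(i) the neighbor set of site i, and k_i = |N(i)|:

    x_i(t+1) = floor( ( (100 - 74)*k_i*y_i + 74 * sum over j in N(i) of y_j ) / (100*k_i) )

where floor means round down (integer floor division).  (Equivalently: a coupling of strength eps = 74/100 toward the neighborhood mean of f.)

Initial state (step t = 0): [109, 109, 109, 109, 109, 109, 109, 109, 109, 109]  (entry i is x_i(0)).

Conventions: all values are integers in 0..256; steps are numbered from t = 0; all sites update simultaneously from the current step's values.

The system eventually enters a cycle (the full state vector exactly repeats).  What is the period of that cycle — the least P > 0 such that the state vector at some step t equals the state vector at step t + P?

Simulating step by step:
t=0: [109, 109, 109, 109, 109, 109, 109, 109, 109, 109]
t=1: [146, 146, 146, 146, 146, 146, 146, 146, 146, 146]
t=2: [147, 147, 147, 147, 147, 147, 147, 147, 147, 147]
t=3: [146, 146, 146, 146, 146, 146, 146, 146, 146, 146]

Answer: 2
Key observation: The state at step 1, [146, 146, 146, 146, 146, 146, 146, 146, 146, 146], reappears at step 3 — and no state repeats earlier — so the cycle the system enters has period 2.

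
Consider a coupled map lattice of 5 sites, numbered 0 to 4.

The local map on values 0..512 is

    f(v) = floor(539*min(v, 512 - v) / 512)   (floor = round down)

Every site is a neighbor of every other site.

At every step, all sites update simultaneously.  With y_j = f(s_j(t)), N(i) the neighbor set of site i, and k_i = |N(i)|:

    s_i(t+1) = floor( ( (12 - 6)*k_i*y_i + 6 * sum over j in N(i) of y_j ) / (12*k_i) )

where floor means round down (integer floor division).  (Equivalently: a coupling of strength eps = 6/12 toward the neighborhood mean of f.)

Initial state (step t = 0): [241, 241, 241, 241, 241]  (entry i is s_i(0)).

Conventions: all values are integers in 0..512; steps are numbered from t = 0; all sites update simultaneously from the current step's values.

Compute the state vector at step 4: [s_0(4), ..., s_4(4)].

Simulating step by step:
t=0: [241, 241, 241, 241, 241]
t=1: [253, 253, 253, 253, 253]
t=2: [266, 266, 266, 266, 266]
t=3: [258, 258, 258, 258, 258]
t=4: [267, 267, 267, 267, 267]

Answer: [267, 267, 267, 267, 267]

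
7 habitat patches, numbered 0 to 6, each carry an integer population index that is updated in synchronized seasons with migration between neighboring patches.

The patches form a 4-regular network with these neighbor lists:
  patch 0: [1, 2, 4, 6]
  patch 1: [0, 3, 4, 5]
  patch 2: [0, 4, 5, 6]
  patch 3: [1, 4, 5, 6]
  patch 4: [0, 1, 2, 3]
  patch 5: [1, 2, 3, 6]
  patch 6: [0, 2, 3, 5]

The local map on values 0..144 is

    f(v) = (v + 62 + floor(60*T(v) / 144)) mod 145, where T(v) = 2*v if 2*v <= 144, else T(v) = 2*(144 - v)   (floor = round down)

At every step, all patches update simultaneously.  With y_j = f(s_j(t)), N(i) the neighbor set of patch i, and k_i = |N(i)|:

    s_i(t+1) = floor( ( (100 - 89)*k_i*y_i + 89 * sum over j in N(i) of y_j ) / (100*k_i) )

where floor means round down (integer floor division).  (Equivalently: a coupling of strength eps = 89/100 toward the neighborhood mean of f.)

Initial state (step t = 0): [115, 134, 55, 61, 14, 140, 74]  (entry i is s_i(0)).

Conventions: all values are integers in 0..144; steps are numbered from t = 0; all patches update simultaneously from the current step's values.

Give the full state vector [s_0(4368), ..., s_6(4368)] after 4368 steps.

Simulating step by step:
t=0: [115, 134, 55, 61, 14, 140, 74]
t=1: [53, 57, 57, 59, 45, 40, 41]
t=2: [73, 73, 97, 99, 33, 60, 58]
t=3: [60, 61, 55, 55, 58, 42, 43]
t=4: [49, 48, 75, 75, 22, 60, 59]
t=5: [40, 41, 40, 40, 35, 31, 31]
t=6: [129, 129, 125, 125, 134, 129, 129]
t=7: [58, 58, 58, 58, 57, 57, 57]
t=8: [22, 22, 21, 21, 22, 22, 22]
t=9: [101, 101, 101, 101, 101, 101, 101]
t=10: [53, 53, 53, 53, 53, 53, 53]
t=11: [14, 14, 14, 14, 14, 14, 14]
t=12: [87, 87, 87, 87, 87, 87, 87]
t=13: [51, 51, 51, 51, 51, 51, 51]
t=14: [10, 10, 10, 10, 10, 10, 10]
t=15: [80, 80, 80, 80, 80, 80, 80]
t=16: [50, 50, 50, 50, 50, 50, 50]
t=17: [8, 8, 8, 8, 8, 8, 8]
t=18: [76, 76, 76, 76, 76, 76, 76]
t=19: [49, 49, 49, 49, 49, 49, 49]
t=20: [6, 6, 6, 6, 6, 6, 6]
t=21: [73, 73, 73, 73, 73, 73, 73]
t=22: [49, 49, 49, 49, 49, 49, 49]

Answer: [73, 73, 73, 73, 73, 73, 73]
Key observation: The state at step 19, [49, 49, 49, 49, 49, 49, 49], reappears at step 22: the system is in a cycle of period 3 from step 19 on.  Therefore the state at step 4368 equals the state at step 19 + ((4368 - 19) mod 3) = 21, which is [73, 73, 73, 73, 73, 73, 73].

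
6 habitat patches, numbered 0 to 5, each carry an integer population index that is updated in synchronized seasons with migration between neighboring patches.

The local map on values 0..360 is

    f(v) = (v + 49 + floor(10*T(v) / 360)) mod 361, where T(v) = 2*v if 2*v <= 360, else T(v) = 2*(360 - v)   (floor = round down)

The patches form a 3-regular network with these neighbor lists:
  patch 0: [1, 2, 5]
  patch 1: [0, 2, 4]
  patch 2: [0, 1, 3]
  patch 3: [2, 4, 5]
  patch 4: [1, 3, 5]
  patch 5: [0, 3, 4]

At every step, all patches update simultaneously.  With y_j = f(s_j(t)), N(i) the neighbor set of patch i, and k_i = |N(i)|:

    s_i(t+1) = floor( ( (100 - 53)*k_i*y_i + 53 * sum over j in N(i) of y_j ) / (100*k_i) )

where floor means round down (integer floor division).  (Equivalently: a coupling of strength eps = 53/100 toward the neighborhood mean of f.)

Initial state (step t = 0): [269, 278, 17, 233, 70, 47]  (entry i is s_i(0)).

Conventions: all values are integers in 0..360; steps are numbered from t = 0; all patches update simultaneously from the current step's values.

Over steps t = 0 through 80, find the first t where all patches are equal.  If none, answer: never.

Answer: 25
Key observation: Synchronization is absorbing here: once all patches are equal they stay equal, and step 25 is the first all-equal step.

Derivation:
t=0: [269, 278, 17, 233, 70, 47]  (not all equal)
t=1: [239, 245, 197, 186, 184, 175]  (not all equal)
t=2: [277, 280, 267, 243, 251, 247]  (not all equal)
t=3: [323, 325, 320, 304, 308, 306]  (not all equal)
t=4: [73, 74, 72, 295, 297, 296]  (not all equal)
t=5: [165, 165, 164, 308, 309, 308]  (not all equal)
t=6: [246, 247, 246, 334, 335, 335]  (not all equal)
t=7: [252, 252, 252, 72, 72, 72]  (not all equal)
t=8: [274, 274, 274, 157, 157, 157]  (not all equal)
t=9: [307, 307, 307, 233, 233, 233]  (not all equal)
t=10: [345, 345, 345, 301, 301, 301]  (not all equal)
t=11: [89, 89, 89, 296, 296, 296]  (not all equal)
t=12: [178, 178, 178, 311, 311, 311]  (not all equal)
t=13: [194, 194, 194, 42, 42, 42]  (not all equal)
t=14: [223, 223, 223, 121, 121, 121]  (not all equal)
t=15: [260, 260, 260, 194, 194, 194]  (not all equal)
t=16: [303, 303, 303, 262, 262, 262]  (not all equal)
t=17: [348, 348, 348, 322, 322, 322]  (not all equal)
t=18: [31, 31, 31, 16, 16, 16]  (not all equal)
t=19: [78, 78, 78, 67, 67, 67]  (not all equal)
t=20: [128, 128, 128, 121, 121, 121]  (not all equal)
t=21: [182, 182, 182, 177, 177, 177]  (not all equal)
t=22: [239, 239, 239, 235, 235, 235]  (not all equal)
t=23: [293, 293, 293, 290, 290, 290]  (not all equal)
t=24: [344, 344, 344, 342, 342, 342]  (not all equal)
t=25: [31, 31, 31, 31, 31, 31]  (all equal)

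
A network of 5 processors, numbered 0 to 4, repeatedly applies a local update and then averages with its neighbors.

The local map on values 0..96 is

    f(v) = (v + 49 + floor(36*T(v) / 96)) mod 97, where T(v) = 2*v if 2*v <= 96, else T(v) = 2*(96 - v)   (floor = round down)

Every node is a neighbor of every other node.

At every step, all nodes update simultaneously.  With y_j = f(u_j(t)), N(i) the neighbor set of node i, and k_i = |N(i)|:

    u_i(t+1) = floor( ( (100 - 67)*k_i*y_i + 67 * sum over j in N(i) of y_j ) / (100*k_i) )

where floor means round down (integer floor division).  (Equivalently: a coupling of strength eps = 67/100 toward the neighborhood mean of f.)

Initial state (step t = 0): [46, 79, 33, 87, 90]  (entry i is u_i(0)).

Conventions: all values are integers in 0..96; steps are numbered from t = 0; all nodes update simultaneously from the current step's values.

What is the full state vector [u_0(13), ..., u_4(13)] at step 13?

Simulating step by step:
t=0: [46, 79, 33, 87, 90]
t=1: [34, 36, 30, 36, 36]
t=2: [11, 12, 10, 12, 12]
t=3: [68, 68, 68, 68, 68]
t=4: [41, 41, 41, 41, 41]
t=5: [23, 23, 23, 23, 23]
t=6: [89, 89, 89, 89, 89]
t=7: [46, 46, 46, 46, 46]
t=8: [32, 32, 32, 32, 32]
t=9: [8, 8, 8, 8, 8]
t=10: [63, 63, 63, 63, 63]
t=11: [39, 39, 39, 39, 39]
t=12: [20, 20, 20, 20, 20]
t=13: [84, 84, 84, 84, 84]

Answer: [84, 84, 84, 84, 84]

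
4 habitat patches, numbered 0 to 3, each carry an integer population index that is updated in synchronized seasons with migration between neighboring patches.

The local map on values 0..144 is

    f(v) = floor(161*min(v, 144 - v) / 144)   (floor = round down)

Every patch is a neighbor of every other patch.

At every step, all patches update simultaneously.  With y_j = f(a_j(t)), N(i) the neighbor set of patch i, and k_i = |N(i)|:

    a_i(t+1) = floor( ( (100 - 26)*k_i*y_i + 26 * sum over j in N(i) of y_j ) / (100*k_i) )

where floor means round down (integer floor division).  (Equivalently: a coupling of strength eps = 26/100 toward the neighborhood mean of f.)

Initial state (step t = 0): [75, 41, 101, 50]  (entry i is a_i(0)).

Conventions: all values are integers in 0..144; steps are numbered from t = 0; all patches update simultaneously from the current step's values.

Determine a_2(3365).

Simulating step by step:
t=0: [75, 41, 101, 50]
t=1: [69, 48, 50, 55]
t=2: [71, 55, 57, 61]
t=3: [75, 63, 64, 67]
t=4: [75, 71, 71, 73]
t=5: [77, 78, 78, 78]
t=6: [73, 73, 73, 73]
t=7: [79, 79, 79, 79]
t=8: [72, 72, 72, 72]
t=9: [80, 80, 80, 80]
t=10: [71, 71, 71, 71]
t=11: [79, 79, 79, 79]

Answer: a_2(3365) = 80
Key observation: The state at step 7, [79, 79, 79, 79], reappears at step 11: the system is in a cycle of period 4 from step 7 on.  Therefore the state at step 3365 equals the state at step 7 + ((3365 - 7) mod 4) = 9, which is [80, 80, 80, 80].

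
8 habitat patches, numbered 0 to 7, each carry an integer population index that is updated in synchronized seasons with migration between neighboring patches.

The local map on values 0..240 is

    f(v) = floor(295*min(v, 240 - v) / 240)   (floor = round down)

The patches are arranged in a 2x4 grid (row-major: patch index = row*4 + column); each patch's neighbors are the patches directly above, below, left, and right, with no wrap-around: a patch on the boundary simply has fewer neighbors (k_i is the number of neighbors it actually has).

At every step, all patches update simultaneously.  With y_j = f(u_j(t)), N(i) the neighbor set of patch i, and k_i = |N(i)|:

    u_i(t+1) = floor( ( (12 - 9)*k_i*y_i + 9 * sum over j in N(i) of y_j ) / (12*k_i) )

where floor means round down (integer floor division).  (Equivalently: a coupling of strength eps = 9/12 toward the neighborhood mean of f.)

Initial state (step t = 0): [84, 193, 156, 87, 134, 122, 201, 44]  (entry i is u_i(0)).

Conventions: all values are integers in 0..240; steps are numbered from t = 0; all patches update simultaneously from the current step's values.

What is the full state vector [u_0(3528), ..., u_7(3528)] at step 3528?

Answer: [116, 116, 116, 116, 116, 116, 116, 116]
Key observation: The state at step 25, [142, 142, 142, 142, 142, 142, 142, 142], reappears at step 33: the system is in a cycle of period 8 from step 25 on.  Therefore the state at step 3528 equals the state at step 25 + ((3528 - 25) mod 8) = 32, which is [116, 116, 116, 116, 116, 116, 116, 116].

Derivation:
t=0: [84, 193, 156, 87, 134, 122, 201, 44]
t=1: [95, 102, 78, 85, 125, 94, 87, 70]
t=2: [128, 112, 107, 93, 121, 121, 100, 100]
t=3: [140, 137, 126, 123, 142, 137, 130, 119]
t=4: [122, 128, 136, 143, 123, 126, 136, 140]
t=5: [141, 137, 127, 123, 142, 136, 129, 122]
t=6: [122, 128, 135, 141, 123, 127, 136, 140]
t=7: [141, 137, 128, 124, 141, 136, 129, 123]
t=8: [122, 127, 135, 140, 123, 127, 135, 140]
t=9: [141, 137, 129, 124, 141, 137, 129, 124]
t=10: [122, 127, 135, 139, 122, 127, 135, 139]
t=11: [142, 137, 130, 125, 142, 137, 130, 125]
t=12: [122, 126, 134, 138, 122, 126, 134, 138]
t=13: [143, 138, 131, 126, 143, 138, 131, 126]
t=14: [121, 125, 132, 137, 121, 125, 132, 137]
t=15: [144, 140, 132, 128, 144, 140, 132, 128]
t=16: [119, 123, 130, 135, 119, 123, 130, 135]
t=17: [144, 141, 135, 131, 144, 141, 135, 131]
t=18: [119, 122, 128, 131, 119, 122, 128, 131]
t=19: [145, 143, 138, 134, 145, 143, 138, 134]
t=20: [117, 119, 124, 128, 117, 119, 124, 128]
t=21: [144, 144, 141, 138, 144, 144, 141, 138]
t=22: [118, 118, 121, 123, 118, 118, 121, 123]
t=23: [145, 145, 145, 144, 145, 145, 145, 144]
t=24: [116, 116, 116, 117, 116, 116, 116, 117]
t=25: [142, 142, 142, 142, 142, 142, 142, 142]
t=26: [120, 120, 120, 120, 120, 120, 120, 120]
t=27: [147, 147, 147, 147, 147, 147, 147, 147]
t=28: [114, 114, 114, 114, 114, 114, 114, 114]
t=29: [140, 140, 140, 140, 140, 140, 140, 140]
t=30: [122, 122, 122, 122, 122, 122, 122, 122]
t=31: [145, 145, 145, 145, 145, 145, 145, 145]
t=32: [116, 116, 116, 116, 116, 116, 116, 116]
t=33: [142, 142, 142, 142, 142, 142, 142, 142]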